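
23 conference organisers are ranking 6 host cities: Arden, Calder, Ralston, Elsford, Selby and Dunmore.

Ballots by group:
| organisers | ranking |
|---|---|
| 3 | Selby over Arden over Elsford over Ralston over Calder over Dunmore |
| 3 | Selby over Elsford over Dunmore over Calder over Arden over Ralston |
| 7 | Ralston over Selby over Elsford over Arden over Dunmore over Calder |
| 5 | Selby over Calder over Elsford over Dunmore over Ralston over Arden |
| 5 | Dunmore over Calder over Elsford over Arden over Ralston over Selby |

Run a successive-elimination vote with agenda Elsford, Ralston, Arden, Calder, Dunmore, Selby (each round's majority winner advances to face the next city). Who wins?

Selby

Round 1: Elsford vs Ralston — 16–7, Elsford advances.
Round 2: Elsford vs Arden — 20–3, Elsford advances.
Round 3: Elsford vs Calder — 13–10, Elsford advances.
Round 4: Elsford vs Dunmore — 18–5, Elsford advances.
Round 5: Elsford vs Selby — 5–18, Selby advances.
Selby survives the agenda.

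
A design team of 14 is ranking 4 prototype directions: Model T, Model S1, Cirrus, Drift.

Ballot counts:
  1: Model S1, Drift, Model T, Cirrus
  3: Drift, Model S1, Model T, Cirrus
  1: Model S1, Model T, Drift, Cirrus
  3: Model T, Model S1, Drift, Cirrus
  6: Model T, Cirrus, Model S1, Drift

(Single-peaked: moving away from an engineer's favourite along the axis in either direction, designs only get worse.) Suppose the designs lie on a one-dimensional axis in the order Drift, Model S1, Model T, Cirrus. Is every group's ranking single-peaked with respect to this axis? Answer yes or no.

Axis positions: Drift=1, Model S1=2, Model T=3, Cirrus=4.
Group 1 (peak Model S1 at position 2): ranking walks positions 2-1-3-4, expanding outward from the peak — single-peaked.
Group 2 (peak Drift at position 1): ranking walks positions 1-2-3-4, expanding outward from the peak — single-peaked.
Group 3 (peak Model S1 at position 2): ranking walks positions 2-3-1-4, expanding outward from the peak — single-peaked.
Group 4 (peak Model T at position 3): ranking walks positions 3-2-1-4, expanding outward from the peak — single-peaked.
Group 5 (peak Model T at position 3): ranking walks positions 3-4-2-1, expanding outward from the peak — single-peaked.
Every ranking is single-peaked on this axis.

yes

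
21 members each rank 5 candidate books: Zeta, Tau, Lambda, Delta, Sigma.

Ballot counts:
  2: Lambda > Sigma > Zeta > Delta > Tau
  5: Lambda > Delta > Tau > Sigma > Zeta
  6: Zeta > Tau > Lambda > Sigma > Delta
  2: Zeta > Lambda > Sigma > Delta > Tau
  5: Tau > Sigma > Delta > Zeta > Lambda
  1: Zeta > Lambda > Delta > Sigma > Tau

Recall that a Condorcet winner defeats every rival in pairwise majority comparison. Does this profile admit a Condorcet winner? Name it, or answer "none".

Head-to-head results (21 members):
Zeta vs Tau: Zeta, 11–10.
Zeta vs Lambda: Zeta, 14–7.
Zeta vs Delta: Zeta, 11–10.
Zeta vs Sigma: Sigma wins 12–9.
Tau vs Lambda: Tau wins 11–10.
Tau vs Delta: Tau, 11–10.
Tau vs Sigma: Tau, 16–5.
Lambda–Delta: Lambda 16–5.
Lambda–Sigma: Lambda 16–5.
Delta–Sigma: Sigma 15–6.
No book is unbeaten: Zeta loses to Sigma; Tau loses to Zeta; Lambda loses to Zeta; Delta loses to Zeta; Sigma loses to Tau. In particular Zeta → Tau → Sigma → Zeta is a majority cycle — no Condorcet winner exists.

none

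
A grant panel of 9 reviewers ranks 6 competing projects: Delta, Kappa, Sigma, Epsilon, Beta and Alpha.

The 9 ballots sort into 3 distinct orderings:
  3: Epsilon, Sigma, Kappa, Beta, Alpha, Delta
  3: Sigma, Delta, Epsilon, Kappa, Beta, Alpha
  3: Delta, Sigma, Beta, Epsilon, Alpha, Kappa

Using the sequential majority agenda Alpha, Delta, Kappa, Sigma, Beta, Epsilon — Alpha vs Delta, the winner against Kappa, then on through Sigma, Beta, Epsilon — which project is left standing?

Round 1: Alpha vs Delta — 3–6, Delta advances.
Round 2: Delta vs Kappa — 6–3, Delta advances.
Round 3: Delta vs Sigma — 3–6, Sigma advances.
Round 4: Sigma vs Beta — 9–0, Sigma advances.
Round 5: Sigma vs Epsilon — 6–3, Sigma advances.
The agenda winner is Sigma.

Sigma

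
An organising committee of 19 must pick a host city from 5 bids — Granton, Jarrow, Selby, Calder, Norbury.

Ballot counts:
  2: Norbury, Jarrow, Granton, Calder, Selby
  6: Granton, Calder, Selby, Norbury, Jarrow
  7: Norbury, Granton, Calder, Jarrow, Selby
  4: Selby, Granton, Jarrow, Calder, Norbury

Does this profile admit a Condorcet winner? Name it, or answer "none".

Head-to-head results (19 organisers):
Granton vs Jarrow: Granton wins 17–2.
Granton vs Selby: Granton is ranked higher on 2+6+7 = 15 ballots, Selby on 4. Granton wins 15–4.
Granton–Calder: Granton 19–0.
Granton vs Norbury: Granton wins 10–9.
Jarrow–Selby: Selby 10–9.
Jarrow vs Calder: 2+4 = 6 for Jarrow, 13 for Calder — Calder by 13–6.
Jarrow vs Norbury: Jarrow preferred on 4 ballots; Norbury wins 15–4.
Selby vs Calder: 4 to 15, Calder.
Selby vs Norbury: 10 to 9, Selby.
Calder vs Norbury: Calder preferred on 6+4 = 10 ballots; Calder wins 10–9.
Granton defeats every rival head-to-head and is the Condorcet winner.

Granton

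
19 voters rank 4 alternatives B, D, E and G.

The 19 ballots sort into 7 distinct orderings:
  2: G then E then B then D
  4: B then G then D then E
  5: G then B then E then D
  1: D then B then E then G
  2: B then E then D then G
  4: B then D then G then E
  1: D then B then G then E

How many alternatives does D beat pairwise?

1

D against each rival (19 voters):
D vs B: D preferred on 1+1 = 2 ballots; B wins 17–2.
D vs E: 4+1+4+1 = 10 for D, 9 for E — D by 10–9.
D vs G: 8 to 11, G.
D beats E; loses to B, G — 1 pairwise win.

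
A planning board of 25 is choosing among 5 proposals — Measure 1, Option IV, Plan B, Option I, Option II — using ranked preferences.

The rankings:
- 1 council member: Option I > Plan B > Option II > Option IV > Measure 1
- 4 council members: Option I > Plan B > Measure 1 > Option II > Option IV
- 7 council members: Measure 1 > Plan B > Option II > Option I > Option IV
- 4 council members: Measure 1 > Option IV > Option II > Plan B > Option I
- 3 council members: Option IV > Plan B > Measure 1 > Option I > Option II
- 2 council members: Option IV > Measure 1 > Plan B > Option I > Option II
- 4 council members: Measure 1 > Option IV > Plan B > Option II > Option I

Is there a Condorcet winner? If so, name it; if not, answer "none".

Measure 1

Head-to-head results (25 council members):
Measure 1–Option IV: Measure 1 19–6.
Measure 1 vs Plan B: Measure 1 preferred on 7+4+2+4 = 17 ballots; Measure 1 wins 17–8.
Measure 1 vs Option I: Measure 1 is ranked higher on 7+4+3+2+4 = 20 ballots, Option I on 5. Measure 1 wins 20–5.
Measure 1 vs Option II: Measure 1 preferred on 4+7+4+3+2+4 = 24 ballots; Measure 1 wins 24–1.
Option IV vs Plan B: Option IV, 13–12.
Option IV vs Option I: Option IV wins 13–12.
Option IV vs Option II: 4+3+2+4 = 13 for Option IV, 12 for Option II — Option IV by 13–12.
Plan B vs Option I: Plan B, 20–5.
Plan B vs Option II: Plan B preferred on 1+4+7+3+2+4 = 21 ballots; Plan B wins 21–4.
Option I–Option II: Option II 15–10.
Only Measure 1 has no losses; Measure 1 is the Condorcet winner.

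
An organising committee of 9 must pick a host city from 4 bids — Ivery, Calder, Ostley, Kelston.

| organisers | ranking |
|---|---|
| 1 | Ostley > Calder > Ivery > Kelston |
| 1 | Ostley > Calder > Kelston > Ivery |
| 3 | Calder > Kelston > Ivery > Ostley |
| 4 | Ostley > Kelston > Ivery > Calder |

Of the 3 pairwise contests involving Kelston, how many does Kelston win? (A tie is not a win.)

Kelston against each rival (9 organisers):
Kelston vs Ivery: Kelston, 8–1.
Kelston vs Calder: Calder wins 5–4.
Kelston vs Ostley: Ostley wins 6–3.
Kelston beats Ivery; loses to Calder, Ostley — 1 pairwise win.

1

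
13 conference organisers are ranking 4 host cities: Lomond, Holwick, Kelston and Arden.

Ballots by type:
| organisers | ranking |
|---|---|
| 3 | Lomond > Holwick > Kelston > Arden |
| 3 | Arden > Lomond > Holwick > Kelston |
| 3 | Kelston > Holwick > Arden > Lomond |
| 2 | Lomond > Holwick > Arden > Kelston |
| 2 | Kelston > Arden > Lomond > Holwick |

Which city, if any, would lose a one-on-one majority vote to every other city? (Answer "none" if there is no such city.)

none

Head-to-head results (13 organisers):
Lomond vs Holwick: Lomond wins 10–3.
Lomond vs Kelston: Lomond preferred on 3+3+2 = 8 ballots; Lomond wins 8–5.
Lomond vs Arden: Lomond preferred on 3+2 = 5 ballots; Arden wins 8–5.
Holwick vs Kelston: Holwick is ranked higher on 3+3+2 = 8 ballots, Kelston on 5. Holwick wins 8–5.
Holwick vs Arden: 8 to 5, Holwick.
Kelston vs Arden: 8 to 5, Kelston.
No city is winless: Lomond beats Holwick; Holwick beats Kelston; Kelston beats Arden; Arden beats Lomond. There is no Condorcet loser.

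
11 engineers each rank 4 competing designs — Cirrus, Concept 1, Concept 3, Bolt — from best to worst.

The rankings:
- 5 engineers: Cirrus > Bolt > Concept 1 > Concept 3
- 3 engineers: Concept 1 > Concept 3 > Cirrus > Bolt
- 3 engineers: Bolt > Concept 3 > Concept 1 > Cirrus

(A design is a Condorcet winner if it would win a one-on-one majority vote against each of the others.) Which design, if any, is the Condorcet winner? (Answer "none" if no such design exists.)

none

Head-to-head results (11 engineers):
Cirrus vs Concept 1: Concept 1, 6–5.
Cirrus vs Concept 3: Cirrus preferred on 5 ballots; Concept 3 wins 6–5.
Cirrus vs Bolt: Cirrus wins 8–3.
Concept 1 vs Concept 3: 8 to 3, Concept 1.
Concept 1 vs Bolt: Concept 1 is ranked higher on 3 ballots, Bolt on 8. Bolt wins 8–3.
Concept 3 vs Bolt: Concept 3 preferred on 3 ballots; Bolt wins 8–3.
No design is unbeaten: Cirrus loses to Concept 1; Concept 1 loses to Bolt; Concept 3 loses to Concept 1; Bolt loses to Cirrus. In particular Cirrus → Bolt → Concept 1 → Cirrus is a majority cycle — no Condorcet winner exists.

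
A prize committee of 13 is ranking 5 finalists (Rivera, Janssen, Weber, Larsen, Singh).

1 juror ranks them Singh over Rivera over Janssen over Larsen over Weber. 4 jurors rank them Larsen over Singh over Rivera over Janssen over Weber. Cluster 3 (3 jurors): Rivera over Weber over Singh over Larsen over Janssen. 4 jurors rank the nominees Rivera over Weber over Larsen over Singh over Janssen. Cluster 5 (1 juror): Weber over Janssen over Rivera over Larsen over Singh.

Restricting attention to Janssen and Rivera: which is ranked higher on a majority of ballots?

Ballots ranking Janssen above Rivera: 1.
Ballots ranking Rivera above Janssen: 13 − 1 = 12.
Rivera wins the head-to-head 12–1.

Rivera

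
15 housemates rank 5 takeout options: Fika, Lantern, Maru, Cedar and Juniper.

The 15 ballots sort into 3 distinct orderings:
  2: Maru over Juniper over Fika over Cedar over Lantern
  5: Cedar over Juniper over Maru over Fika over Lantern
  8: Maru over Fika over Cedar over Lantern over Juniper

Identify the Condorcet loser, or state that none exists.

Pairwise majorities:
Fika vs Lantern: Fika is ranked higher on 2+5+8 = 15 ballots, Lantern on 0. Fika wins 15–0.
Fika vs Maru: Maru, 15–0.
Fika vs Cedar: Fika wins 10–5.
Fika vs Juniper: Fika preferred on 8 ballots; Fika wins 8–7.
Lantern–Maru: Maru 15–0.
Lantern vs Cedar: Cedar wins 15–0.
Lantern–Juniper: Lantern 8–7.
Maru–Cedar: Maru 10–5.
Maru–Juniper: Maru 10–5.
Cedar vs Juniper: Cedar wins 13–2.
Juniper loses to every other restaurant — it is the Condorcet loser.

Juniper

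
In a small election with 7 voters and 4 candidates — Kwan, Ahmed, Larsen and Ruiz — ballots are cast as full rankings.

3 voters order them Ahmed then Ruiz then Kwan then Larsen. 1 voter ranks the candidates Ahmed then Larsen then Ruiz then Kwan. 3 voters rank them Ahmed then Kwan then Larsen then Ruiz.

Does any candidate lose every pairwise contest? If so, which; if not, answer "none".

Head-to-head results (7 voters):
Kwan vs Ahmed: Ahmed wins 7–0.
Kwan vs Larsen: 6 to 1, Kwan.
Kwan vs Ruiz: Kwan preferred on 3 ballots; Ruiz wins 4–3.
Ahmed vs Larsen: Ahmed is ranked higher on 3+1+3 = 7 ballots, Larsen on 0. Ahmed wins 7–0.
Ahmed vs Ruiz: 3+1+3 = 7 for Ahmed, 0 for Ruiz — Ahmed by 7–0.
Larsen vs Ruiz: 1+3 = 4 for Larsen, 3 for Ruiz — Larsen by 4–3.
No candidate is winless: Kwan beats Larsen; Ahmed beats Kwan; Larsen beats Ruiz; Ruiz beats Kwan. There is no Condorcet loser.

none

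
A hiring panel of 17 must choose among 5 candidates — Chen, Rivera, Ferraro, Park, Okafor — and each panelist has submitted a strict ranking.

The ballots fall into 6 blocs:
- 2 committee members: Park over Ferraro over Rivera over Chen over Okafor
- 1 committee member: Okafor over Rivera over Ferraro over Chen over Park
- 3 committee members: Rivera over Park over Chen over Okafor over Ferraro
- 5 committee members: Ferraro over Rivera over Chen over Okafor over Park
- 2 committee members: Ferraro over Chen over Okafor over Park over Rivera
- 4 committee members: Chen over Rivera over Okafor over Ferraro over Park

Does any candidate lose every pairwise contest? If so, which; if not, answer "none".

Pairwise majorities:
Chen vs Rivera: Rivera, 11–6.
Chen vs Ferraro: Chen preferred on 3+4 = 7 ballots; Ferraro wins 10–7.
Chen vs Park: 1+5+2+4 = 12 for Chen, 5 for Park — Chen by 12–5.
Chen vs Okafor: Chen preferred on 2+3+5+2+4 = 16 ballots; Chen wins 16–1.
Rivera vs Ferraro: 8 to 9, Ferraro.
Rivera vs Park: Rivera wins 13–4.
Rivera vs Okafor: 14 to 3, Rivera.
Ferraro vs Park: 1+5+2+4 = 12 for Ferraro, 5 for Park — Ferraro by 12–5.
Ferraro vs Okafor: 9 to 8, Ferraro.
Park vs Okafor: Okafor, 12–5.
Park loses to every other candidate — it is the Condorcet loser.

Park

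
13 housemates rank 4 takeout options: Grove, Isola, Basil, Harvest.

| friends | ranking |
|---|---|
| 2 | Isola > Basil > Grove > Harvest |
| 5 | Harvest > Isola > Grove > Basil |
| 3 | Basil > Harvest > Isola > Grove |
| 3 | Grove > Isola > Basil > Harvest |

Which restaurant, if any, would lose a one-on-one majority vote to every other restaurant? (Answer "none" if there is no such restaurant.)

Head-to-head results (13 friends):
Grove–Isola: Isola 10–3.
Grove vs Basil: Grove, 8–5.
Grove vs Harvest: Grove is ranked higher on 2+3 = 5 ballots, Harvest on 8. Harvest wins 8–5.
Isola–Basil: Isola 10–3.
Isola vs Harvest: Isola preferred on 2+3 = 5 ballots; Harvest wins 8–5.
Basil vs Harvest: Basil wins 8–5.
Every restaurant wins at least one matchup (Grove beats Basil; Isola beats Grove; Basil beats Harvest; Harvest beats Grove), so there is no Condorcet loser.

none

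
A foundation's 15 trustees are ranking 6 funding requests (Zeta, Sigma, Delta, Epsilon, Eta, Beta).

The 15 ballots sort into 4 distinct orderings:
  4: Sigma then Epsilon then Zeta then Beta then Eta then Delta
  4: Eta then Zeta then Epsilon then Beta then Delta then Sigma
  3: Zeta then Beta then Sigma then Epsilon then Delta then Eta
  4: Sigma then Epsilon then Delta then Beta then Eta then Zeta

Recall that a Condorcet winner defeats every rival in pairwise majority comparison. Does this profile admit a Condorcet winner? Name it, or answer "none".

Sigma

Check each pair by majority over 15 ballots:
Zeta vs Sigma: 4+3 = 7 for Zeta, 8 for Sigma — Sigma by 8–7.
Zeta vs Delta: Zeta is ranked higher on 4+4+3 = 11 ballots, Delta on 4. Zeta wins 11–4.
Zeta vs Epsilon: Zeta is ranked higher on 4+3 = 7 ballots, Epsilon on 8. Epsilon wins 8–7.
Zeta vs Eta: 4+3 = 7 for Zeta, 8 for Eta — Eta by 8–7.
Zeta vs Beta: Zeta preferred on 4+4+3 = 11 ballots; Zeta wins 11–4.
Sigma vs Delta: 4+3+4 = 11 for Sigma, 4 for Delta — Sigma by 11–4.
Sigma vs Epsilon: 11 to 4, Sigma.
Sigma vs Eta: 4+3+4 = 11 for Sigma, 4 for Eta — Sigma by 11–4.
Sigma vs Beta: 8 to 7, Sigma.
Delta vs Epsilon: 0 for Delta, 15 for Epsilon — Epsilon by 15–0.
Delta vs Eta: Delta preferred on 3+4 = 7 ballots; Eta wins 8–7.
Delta vs Beta: 4 for Delta, 11 for Beta — Beta by 11–4.
Epsilon vs Eta: Epsilon is ranked higher on 4+3+4 = 11 ballots, Eta on 4. Epsilon wins 11–4.
Epsilon vs Beta: 4+4+4 = 12 for Epsilon, 3 for Beta — Epsilon by 12–3.
Eta vs Beta: 4 for Eta, 11 for Beta — Beta by 11–4.
Sigma defeats every rival head-to-head and is the Condorcet winner.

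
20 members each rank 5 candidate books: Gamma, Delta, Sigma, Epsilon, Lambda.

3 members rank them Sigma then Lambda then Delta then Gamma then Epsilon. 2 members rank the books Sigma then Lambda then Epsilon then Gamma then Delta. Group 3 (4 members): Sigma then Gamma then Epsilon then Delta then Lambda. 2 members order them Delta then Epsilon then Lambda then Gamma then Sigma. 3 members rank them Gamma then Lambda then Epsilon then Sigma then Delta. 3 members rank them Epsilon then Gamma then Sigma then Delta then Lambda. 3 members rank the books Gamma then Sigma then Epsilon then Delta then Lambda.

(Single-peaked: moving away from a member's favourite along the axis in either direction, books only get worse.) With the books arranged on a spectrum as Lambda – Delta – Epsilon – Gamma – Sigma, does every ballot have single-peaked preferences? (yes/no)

no

Axis positions: Lambda=1, Delta=2, Epsilon=3, Gamma=4, Sigma=5.
Group 1: ranking walks positions 5-1-2-4-3; Lambda is ranked above Gamma even though Gamma lies between Lambda and the peak Sigma on the axis — preferences dip and rise again. Not single-peaked.
Group 2: ranking walks positions 5-1-3-4-2; Lambda is ranked above Gamma even though Gamma lies between Lambda and the peak Sigma on the axis — preferences dip and rise again. Not single-peaked.
Group 3 (peak Sigma at position 5): ranking walks positions 5-4-3-2-1, expanding outward from the peak — single-peaked.
Group 4 (peak Delta at position 2): ranking walks positions 2-3-1-4-5, expanding outward from the peak — single-peaked.
Group 5: ranking walks positions 4-1-3-5-2; Lambda is ranked above Epsilon even though Epsilon lies between Lambda and the peak Gamma on the axis — preferences dip and rise again. Not single-peaked.
Group 6 (peak Epsilon at position 3): ranking walks positions 3-4-5-2-1, expanding outward from the peak — single-peaked.
Group 7 (peak Gamma at position 4): ranking walks positions 4-5-3-2-1, expanding outward from the peak — single-peaked.
Group 1 violates single-peakedness, so the profile is not single-peaked on this axis.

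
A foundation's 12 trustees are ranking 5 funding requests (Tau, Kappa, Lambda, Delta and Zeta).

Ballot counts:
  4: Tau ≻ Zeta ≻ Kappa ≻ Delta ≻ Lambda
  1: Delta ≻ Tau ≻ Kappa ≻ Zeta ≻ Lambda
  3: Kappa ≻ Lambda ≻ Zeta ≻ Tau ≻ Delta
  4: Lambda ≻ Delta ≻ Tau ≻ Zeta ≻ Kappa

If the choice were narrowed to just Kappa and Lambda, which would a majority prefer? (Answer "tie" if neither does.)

Ballots ranking Kappa above Lambda: 4 + 1 + 3 = 8.
Ballots ranking Lambda above Kappa: 12 − 8 = 4.
Kappa wins the head-to-head 8–4.

Kappa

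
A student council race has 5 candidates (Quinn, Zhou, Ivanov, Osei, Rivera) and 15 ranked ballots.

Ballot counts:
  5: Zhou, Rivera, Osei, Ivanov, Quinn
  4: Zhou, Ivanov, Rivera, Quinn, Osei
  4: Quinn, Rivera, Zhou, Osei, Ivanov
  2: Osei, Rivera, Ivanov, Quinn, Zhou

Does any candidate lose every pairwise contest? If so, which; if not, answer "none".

none

Head-to-head results (15 voters):
Quinn vs Zhou: 6 to 9, Zhou.
Quinn–Ivanov: Ivanov 11–4.
Quinn vs Osei: Quinn, 8–7.
Quinn–Rivera: Rivera 11–4.
Zhou vs Ivanov: Zhou wins 13–2.
Zhou vs Osei: Zhou, 13–2.
Zhou vs Rivera: Zhou wins 9–6.
Ivanov–Osei: Osei 11–4.
Ivanov vs Rivera: Rivera wins 11–4.
Osei–Rivera: Rivera 13–2.
Each candidate has at least one pairwise win (Quinn beats Osei; Zhou beats Quinn; Ivanov beats Quinn; Osei beats Ivanov; Rivera beats Quinn) — no Condorcet loser.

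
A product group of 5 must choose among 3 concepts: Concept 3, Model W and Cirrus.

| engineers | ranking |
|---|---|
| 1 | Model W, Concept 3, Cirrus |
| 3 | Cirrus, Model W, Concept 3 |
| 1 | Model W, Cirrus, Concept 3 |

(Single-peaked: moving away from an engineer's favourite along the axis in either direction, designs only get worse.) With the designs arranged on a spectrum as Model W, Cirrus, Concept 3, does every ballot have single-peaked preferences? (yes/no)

Axis positions: Model W=1, Cirrus=2, Concept 3=3.
Cluster 1: ranking walks positions 1-3-2; Concept 3 is ranked above Cirrus even though Cirrus lies between Concept 3 and the peak Model W on the axis — preferences dip and rise again. Not single-peaked.
Cluster 2 (peak Cirrus at position 2): ranking walks positions 2-1-3, expanding outward from the peak — single-peaked.
Cluster 3 (peak Model W at position 1): ranking walks positions 1-2-3, expanding outward from the peak — single-peaked.
Cluster 1 violates single-peakedness, so the profile is not single-peaked on this axis.

no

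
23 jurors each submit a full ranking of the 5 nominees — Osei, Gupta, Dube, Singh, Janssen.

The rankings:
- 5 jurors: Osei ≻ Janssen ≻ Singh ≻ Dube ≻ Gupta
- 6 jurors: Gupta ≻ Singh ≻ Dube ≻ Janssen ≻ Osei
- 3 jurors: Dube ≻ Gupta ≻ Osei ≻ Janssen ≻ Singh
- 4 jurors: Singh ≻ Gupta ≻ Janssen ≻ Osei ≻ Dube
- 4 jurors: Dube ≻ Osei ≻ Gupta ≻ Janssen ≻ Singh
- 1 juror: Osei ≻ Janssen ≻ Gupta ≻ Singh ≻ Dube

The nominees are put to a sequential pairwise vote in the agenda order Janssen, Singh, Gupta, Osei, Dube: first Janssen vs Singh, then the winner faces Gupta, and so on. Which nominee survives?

Dube

Round 1: Janssen vs Singh — 13–10, Janssen advances.
Round 2: Janssen vs Gupta — 6–17, Gupta advances.
Round 3: Gupta vs Osei — 13–10, Gupta advances.
Round 4: Gupta vs Dube — 11–12, Dube advances.
The agenda winner is Dube.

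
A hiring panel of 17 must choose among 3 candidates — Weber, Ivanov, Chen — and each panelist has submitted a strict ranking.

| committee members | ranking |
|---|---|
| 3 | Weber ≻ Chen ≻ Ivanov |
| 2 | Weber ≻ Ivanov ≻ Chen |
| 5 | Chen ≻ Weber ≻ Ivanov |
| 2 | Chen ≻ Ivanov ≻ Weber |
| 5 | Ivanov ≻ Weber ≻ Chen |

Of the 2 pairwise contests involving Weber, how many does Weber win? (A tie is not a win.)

2

Weber against each rival (17 committee members):
Weber vs Ivanov: Weber preferred on 3+2+5 = 10 ballots; Weber wins 10–7.
Weber vs Chen: Weber wins 10–7.
Weber beats Ivanov, Chen — 2 pairwise wins.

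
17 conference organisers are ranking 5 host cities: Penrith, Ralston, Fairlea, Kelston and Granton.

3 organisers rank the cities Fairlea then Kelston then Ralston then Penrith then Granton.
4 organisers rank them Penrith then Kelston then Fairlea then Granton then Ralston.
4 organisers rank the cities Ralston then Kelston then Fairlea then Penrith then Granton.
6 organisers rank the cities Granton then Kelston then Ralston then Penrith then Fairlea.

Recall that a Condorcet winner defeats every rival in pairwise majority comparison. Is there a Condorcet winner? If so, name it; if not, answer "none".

Check each pair by majority over 17 ballots:
Penrith–Ralston: Ralston 13–4.
Penrith vs Fairlea: Penrith wins 10–7.
Penrith vs Kelston: Kelston wins 13–4.
Penrith vs Granton: Penrith wins 11–6.
Ralston vs Fairlea: Ralston, 10–7.
Ralston vs Kelston: Kelston wins 13–4.
Ralston vs Granton: Granton, 10–7.
Fairlea vs Kelston: Kelston, 14–3.
Fairlea–Granton: Fairlea 11–6.
Kelston vs Granton: Kelston, 11–6.
Kelston defeats every rival head-to-head and is the Condorcet winner.

Kelston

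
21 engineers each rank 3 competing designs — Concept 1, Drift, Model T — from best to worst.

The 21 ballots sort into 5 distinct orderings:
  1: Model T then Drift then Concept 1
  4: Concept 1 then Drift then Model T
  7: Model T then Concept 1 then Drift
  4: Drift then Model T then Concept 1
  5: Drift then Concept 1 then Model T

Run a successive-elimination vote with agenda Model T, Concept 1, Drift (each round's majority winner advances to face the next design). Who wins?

Drift

Round 1: Model T vs Concept 1 — 12–9, Model T advances.
Round 2: Model T vs Drift — 8–13, Drift advances.
The agenda winner is Drift.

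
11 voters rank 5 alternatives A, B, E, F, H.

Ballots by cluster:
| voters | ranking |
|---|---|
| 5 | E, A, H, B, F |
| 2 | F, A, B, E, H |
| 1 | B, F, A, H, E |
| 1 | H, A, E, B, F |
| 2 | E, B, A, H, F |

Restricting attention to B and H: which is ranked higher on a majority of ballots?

H

Ballots ranking B above H: 2 + 1 + 2 = 5.
Ballots ranking H above B: 11 − 5 = 6.
H wins the head-to-head 6–5.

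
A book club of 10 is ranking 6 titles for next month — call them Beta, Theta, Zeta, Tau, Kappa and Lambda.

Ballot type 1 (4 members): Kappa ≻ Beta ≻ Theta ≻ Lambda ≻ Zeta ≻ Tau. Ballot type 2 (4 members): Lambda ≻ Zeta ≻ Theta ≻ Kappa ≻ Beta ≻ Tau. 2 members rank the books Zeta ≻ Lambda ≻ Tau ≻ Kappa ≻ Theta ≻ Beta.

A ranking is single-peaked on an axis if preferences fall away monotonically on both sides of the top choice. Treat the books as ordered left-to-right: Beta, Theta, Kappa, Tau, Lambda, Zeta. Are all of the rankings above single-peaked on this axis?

no

Axis positions: Beta=1, Theta=2, Kappa=3, Tau=4, Lambda=5, Zeta=6.
Ballot type 1: ranking walks positions 3-1-2-5-6-4; Beta is ranked above Theta even though Theta lies between Beta and the peak Kappa on the axis — preferences dip and rise again. Not single-peaked.
Ballot type 2: ranking walks positions 5-6-2-3-1-4; Theta is ranked above Tau even though Tau lies between Theta and the peak Lambda on the axis — preferences dip and rise again. Not single-peaked.
Ballot type 3 (peak Zeta at position 6): ranking walks positions 6-5-4-3-2-1, expanding outward from the peak — single-peaked.
Ballot type 1 violates single-peakedness, so the profile is not single-peaked on this axis.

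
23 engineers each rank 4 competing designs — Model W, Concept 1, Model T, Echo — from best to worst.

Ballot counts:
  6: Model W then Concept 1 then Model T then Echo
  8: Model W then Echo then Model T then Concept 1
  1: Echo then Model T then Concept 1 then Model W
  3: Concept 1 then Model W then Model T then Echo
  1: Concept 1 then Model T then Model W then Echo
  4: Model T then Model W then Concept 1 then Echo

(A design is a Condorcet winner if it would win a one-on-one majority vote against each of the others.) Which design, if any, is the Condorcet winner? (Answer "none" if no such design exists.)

Head-to-head results (23 engineers):
Model W vs Concept 1: 6+8+4 = 18 for Model W, 5 for Concept 1 — Model W by 18–5.
Model W vs Model T: Model W preferred on 6+8+3 = 17 ballots; Model W wins 17–6.
Model W vs Echo: Model W preferred on 6+8+3+1+4 = 22 ballots; Model W wins 22–1.
Concept 1 vs Model T: Concept 1 is ranked higher on 6+3+1 = 10 ballots, Model T on 13. Model T wins 13–10.
Concept 1 vs Echo: 6+3+1+4 = 14 for Concept 1, 9 for Echo — Concept 1 by 14–9.
Model T vs Echo: Model T preferred on 6+3+1+4 = 14 ballots; Model T wins 14–9.
Only Model W has no losses; Model W is the Condorcet winner.

Model W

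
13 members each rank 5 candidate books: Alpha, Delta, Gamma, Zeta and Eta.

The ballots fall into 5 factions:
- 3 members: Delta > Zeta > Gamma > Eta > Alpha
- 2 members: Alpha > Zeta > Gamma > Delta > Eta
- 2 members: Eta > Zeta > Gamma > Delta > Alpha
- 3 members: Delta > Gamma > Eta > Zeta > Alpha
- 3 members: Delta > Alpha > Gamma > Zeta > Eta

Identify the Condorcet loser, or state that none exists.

Head-to-head results (13 members):
Alpha vs Delta: 2 to 11, Delta.
Alpha vs Gamma: Gamma, 8–5.
Alpha vs Zeta: 2+3 = 5 for Alpha, 8 for Zeta — Zeta by 8–5.
Alpha vs Eta: Eta, 8–5.
Delta–Gamma: Delta 9–4.
Delta vs Zeta: 9 to 4, Delta.
Delta–Eta: Delta 11–2.
Gamma–Zeta: Zeta 7–6.
Gamma vs Eta: Gamma is ranked higher on 3+2+3+3 = 11 ballots, Eta on 2. Gamma wins 11–2.
Zeta vs Eta: 8 to 5, Zeta.
Alpha is beaten in every head-to-head and is the Condorcet loser.

Alpha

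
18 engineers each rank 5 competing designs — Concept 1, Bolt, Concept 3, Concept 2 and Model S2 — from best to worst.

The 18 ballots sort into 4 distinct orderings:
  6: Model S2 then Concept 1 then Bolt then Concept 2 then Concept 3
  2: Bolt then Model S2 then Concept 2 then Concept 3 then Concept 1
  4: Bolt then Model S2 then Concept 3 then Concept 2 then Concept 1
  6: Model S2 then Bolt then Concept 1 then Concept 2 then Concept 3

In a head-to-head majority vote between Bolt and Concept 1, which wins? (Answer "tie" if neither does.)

Ballots ranking Bolt above Concept 1: 2 + 4 + 6 = 12.
Ballots ranking Concept 1 above Bolt: 18 − 12 = 6.
Bolt wins the head-to-head 12–6.

Bolt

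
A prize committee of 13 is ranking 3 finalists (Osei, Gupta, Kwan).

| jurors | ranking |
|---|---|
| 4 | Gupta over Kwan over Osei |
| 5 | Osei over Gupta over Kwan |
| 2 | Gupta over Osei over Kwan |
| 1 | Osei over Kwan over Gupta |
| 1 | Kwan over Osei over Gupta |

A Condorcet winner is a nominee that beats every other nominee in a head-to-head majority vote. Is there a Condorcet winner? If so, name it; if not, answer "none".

Osei

Check each pair by majority over 13 ballots:
Osei vs Gupta: Osei wins 7–6.
Osei vs Kwan: Osei is ranked higher on 5+2+1 = 8 ballots, Kwan on 5. Osei wins 8–5.
Gupta–Kwan: Gupta 11–2.
Osei wins every pairwise contest, so Osei is the Condorcet winner.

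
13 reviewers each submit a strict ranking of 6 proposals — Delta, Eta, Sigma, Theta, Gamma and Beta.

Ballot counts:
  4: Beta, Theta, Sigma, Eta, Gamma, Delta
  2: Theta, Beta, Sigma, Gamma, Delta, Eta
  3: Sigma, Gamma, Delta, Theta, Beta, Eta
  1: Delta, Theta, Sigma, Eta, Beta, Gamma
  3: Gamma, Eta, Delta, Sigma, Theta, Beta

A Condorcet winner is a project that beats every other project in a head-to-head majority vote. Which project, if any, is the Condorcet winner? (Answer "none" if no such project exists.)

none

Check each pair by majority over 13 ballots:
Delta vs Eta: 6 to 7, Eta.
Delta vs Sigma: 4 to 9, Sigma.
Delta vs Theta: 3+1+3 = 7 for Delta, 6 for Theta — Delta by 7–6.
Delta vs Gamma: 1 for Delta, 12 for Gamma — Gamma by 12–1.
Delta vs Beta: 7 to 6, Delta.
Eta vs Sigma: Eta is ranked higher on 3 ballots, Sigma on 10. Sigma wins 10–3.
Eta vs Theta: 3 to 10, Theta.
Eta vs Gamma: 4+1 = 5 for Eta, 8 for Gamma — Gamma by 8–5.
Eta vs Beta: Eta is ranked higher on 1+3 = 4 ballots, Beta on 9. Beta wins 9–4.
Sigma vs Theta: 3+3 = 6 for Sigma, 7 for Theta — Theta by 7–6.
Sigma vs Gamma: Sigma is ranked higher on 4+2+3+1 = 10 ballots, Gamma on 3. Sigma wins 10–3.
Sigma vs Beta: Sigma preferred on 3+1+3 = 7 ballots; Sigma wins 7–6.
Theta vs Gamma: Theta preferred on 4+2+1 = 7 ballots; Theta wins 7–6.
Theta vs Beta: Theta preferred on 2+3+1+3 = 9 ballots; Theta wins 9–4.
Gamma vs Beta: Gamma is ranked higher on 3+3 = 6 ballots, Beta on 7. Beta wins 7–6.
Every project loses at least once (Delta loses to Eta; Eta loses to Sigma; Sigma loses to Theta; Theta loses to Delta; Gamma loses to Sigma; Beta loses to Delta). The majority relation contains the cycle Delta → Theta → Eta → Delta, so there is no Condorcet winner.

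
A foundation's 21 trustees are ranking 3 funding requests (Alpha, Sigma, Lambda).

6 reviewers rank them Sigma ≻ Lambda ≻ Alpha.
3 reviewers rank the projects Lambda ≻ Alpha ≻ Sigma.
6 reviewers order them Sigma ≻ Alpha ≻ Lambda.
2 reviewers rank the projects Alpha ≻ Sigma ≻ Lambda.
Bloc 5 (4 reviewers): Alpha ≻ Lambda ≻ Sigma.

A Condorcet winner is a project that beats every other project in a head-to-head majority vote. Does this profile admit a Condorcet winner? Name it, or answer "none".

Check each pair by majority over 21 ballots:
Alpha vs Sigma: Alpha preferred on 3+2+4 = 9 ballots; Sigma wins 12–9.
Alpha vs Lambda: 6+2+4 = 12 for Alpha, 9 for Lambda — Alpha by 12–9.
Sigma vs Lambda: 6+6+2 = 14 for Sigma, 7 for Lambda — Sigma by 14–7.
Sigma beats each of Alpha, Lambda — Sigma is the Condorcet winner.

Sigma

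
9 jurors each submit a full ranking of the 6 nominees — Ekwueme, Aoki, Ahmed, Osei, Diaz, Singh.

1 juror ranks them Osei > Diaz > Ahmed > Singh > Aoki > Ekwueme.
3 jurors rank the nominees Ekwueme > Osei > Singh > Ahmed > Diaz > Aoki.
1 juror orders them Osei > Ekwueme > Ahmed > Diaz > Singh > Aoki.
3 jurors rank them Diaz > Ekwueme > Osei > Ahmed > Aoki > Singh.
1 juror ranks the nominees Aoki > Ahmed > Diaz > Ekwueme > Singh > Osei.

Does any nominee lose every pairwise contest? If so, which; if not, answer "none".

Aoki

Head-to-head results (9 jurors):
Ekwueme vs Aoki: Ekwueme wins 7–2.
Ekwueme–Ahmed: Ekwueme 7–2.
Ekwueme vs Osei: 3+3+1 = 7 for Ekwueme, 2 for Osei — Ekwueme by 7–2.
Ekwueme–Diaz: Diaz 5–4.
Ekwueme vs Singh: Ekwueme wins 8–1.
Aoki vs Ahmed: 1 for Aoki, 8 for Ahmed — Ahmed by 8–1.
Aoki vs Osei: 1 for Aoki, 8 for Osei — Osei by 8–1.
Aoki–Diaz: Diaz 8–1.
Aoki vs Singh: Aoki preferred on 3+1 = 4 ballots; Singh wins 5–4.
Ahmed vs Osei: 1 for Ahmed, 8 for Osei — Osei by 8–1.
Ahmed vs Diaz: Ahmed wins 5–4.
Ahmed vs Singh: Ahmed, 6–3.
Osei vs Diaz: Osei preferred on 1+3+1 = 5 ballots; Osei wins 5–4.
Osei–Singh: Osei 8–1.
Diaz vs Singh: Diaz wins 6–3.
Aoki loses to every other nominee — it is the Condorcet loser.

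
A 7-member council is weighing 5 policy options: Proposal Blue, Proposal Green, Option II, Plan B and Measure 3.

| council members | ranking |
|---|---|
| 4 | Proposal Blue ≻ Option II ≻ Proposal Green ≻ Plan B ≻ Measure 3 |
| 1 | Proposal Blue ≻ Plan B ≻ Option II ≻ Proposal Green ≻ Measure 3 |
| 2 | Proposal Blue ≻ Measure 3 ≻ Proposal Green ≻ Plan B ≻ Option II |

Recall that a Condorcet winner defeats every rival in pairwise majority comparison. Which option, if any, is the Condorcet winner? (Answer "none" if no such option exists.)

Proposal Blue

Pairwise majorities:
Proposal Blue vs Proposal Green: 4+1+2 = 7 for Proposal Blue, 0 for Proposal Green — Proposal Blue by 7–0.
Proposal Blue vs Option II: 7 to 0, Proposal Blue.
Proposal Blue vs Plan B: 4+1+2 = 7 for Proposal Blue, 0 for Plan B — Proposal Blue by 7–0.
Proposal Blue vs Measure 3: Proposal Blue is ranked higher on 4+1+2 = 7 ballots, Measure 3 on 0. Proposal Blue wins 7–0.
Proposal Green vs Option II: 2 for Proposal Green, 5 for Option II — Option II by 5–2.
Proposal Green vs Plan B: Proposal Green is ranked higher on 4+2 = 6 ballots, Plan B on 1. Proposal Green wins 6–1.
Proposal Green vs Measure 3: Proposal Green preferred on 4+1 = 5 ballots; Proposal Green wins 5–2.
Option II vs Plan B: Option II preferred on 4 ballots; Option II wins 4–3.
Option II vs Measure 3: Option II preferred on 4+1 = 5 ballots; Option II wins 5–2.
Plan B vs Measure 3: Plan B preferred on 4+1 = 5 ballots; Plan B wins 5–2.
Proposal Blue defeats every rival head-to-head and is the Condorcet winner.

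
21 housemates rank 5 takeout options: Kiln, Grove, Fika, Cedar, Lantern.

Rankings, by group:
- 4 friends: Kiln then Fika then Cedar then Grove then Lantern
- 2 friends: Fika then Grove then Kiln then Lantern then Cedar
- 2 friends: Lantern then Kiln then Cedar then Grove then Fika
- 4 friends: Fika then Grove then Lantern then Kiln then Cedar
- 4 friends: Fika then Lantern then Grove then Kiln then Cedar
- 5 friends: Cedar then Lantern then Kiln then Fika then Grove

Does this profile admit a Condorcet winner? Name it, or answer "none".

none

Head-to-head results (21 friends):
Kiln vs Grove: Kiln preferred on 4+2+5 = 11 ballots; Kiln wins 11–10.
Kiln vs Fika: Kiln is ranked higher on 4+2+5 = 11 ballots, Fika on 10. Kiln wins 11–10.
Kiln vs Cedar: 4+2+2+4+4 = 16 for Kiln, 5 for Cedar — Kiln by 16–5.
Kiln vs Lantern: Kiln preferred on 4+2 = 6 ballots; Lantern wins 15–6.
Grove vs Fika: 2 to 19, Fika.
Grove vs Cedar: 2+4+4 = 10 for Grove, 11 for Cedar — Cedar by 11–10.
Grove vs Lantern: Grove preferred on 4+2+4 = 10 ballots; Lantern wins 11–10.
Fika vs Cedar: Fika preferred on 4+2+4+4 = 14 ballots; Fika wins 14–7.
Fika vs Lantern: Fika is ranked higher on 4+2+4+4 = 14 ballots, Lantern on 7. Fika wins 14–7.
Cedar vs Lantern: 9 to 12, Lantern.
No restaurant is unbeaten: Kiln loses to Lantern; Grove loses to Kiln; Fika loses to Kiln; Cedar loses to Kiln; Lantern loses to Fika. In particular Kiln → Fika → Lantern → Kiln is a majority cycle — no Condorcet winner exists.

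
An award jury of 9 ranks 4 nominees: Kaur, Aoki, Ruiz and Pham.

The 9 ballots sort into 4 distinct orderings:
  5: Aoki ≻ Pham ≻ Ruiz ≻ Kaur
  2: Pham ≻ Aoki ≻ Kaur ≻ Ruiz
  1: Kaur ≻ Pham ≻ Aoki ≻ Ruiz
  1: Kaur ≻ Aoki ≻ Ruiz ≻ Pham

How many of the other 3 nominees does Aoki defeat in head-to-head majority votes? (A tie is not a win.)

Aoki against each rival (9 jurors):
Aoki vs Kaur: 5+2 = 7 for Aoki, 2 for Kaur — Aoki by 7–2.
Aoki vs Ruiz: 5+2+1+1 = 9 for Aoki, 0 for Ruiz — Aoki by 9–0.
Aoki vs Pham: 6 to 3, Aoki.
Aoki beats Kaur, Ruiz, Pham — 3 pairwise wins.

3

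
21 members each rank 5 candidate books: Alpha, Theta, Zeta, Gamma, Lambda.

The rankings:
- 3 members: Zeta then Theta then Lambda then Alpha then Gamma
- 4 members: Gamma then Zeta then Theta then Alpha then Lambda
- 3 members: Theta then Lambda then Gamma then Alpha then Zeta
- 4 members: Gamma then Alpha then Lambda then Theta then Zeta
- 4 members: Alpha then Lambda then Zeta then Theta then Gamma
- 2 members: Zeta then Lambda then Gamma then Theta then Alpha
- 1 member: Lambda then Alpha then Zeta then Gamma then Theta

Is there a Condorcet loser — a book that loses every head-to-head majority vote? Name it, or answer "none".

none

Head-to-head results (21 members):
Alpha vs Theta: Alpha preferred on 4+4+1 = 9 ballots; Theta wins 12–9.
Alpha vs Zeta: 3+4+4+1 = 12 for Alpha, 9 for Zeta — Alpha by 12–9.
Alpha vs Gamma: Gamma wins 13–8.
Alpha vs Lambda: 4+4+4 = 12 for Alpha, 9 for Lambda — Alpha by 12–9.
Theta–Zeta: Zeta 14–7.
Theta vs Gamma: Theta preferred on 3+3+4 = 10 ballots; Gamma wins 11–10.
Theta vs Lambda: Theta preferred on 3+4+3 = 10 ballots; Lambda wins 11–10.
Zeta–Gamma: Gamma 11–10.
Zeta vs Lambda: Zeta preferred on 3+4+2 = 9 ballots; Lambda wins 12–9.
Gamma vs Lambda: Gamma is ranked higher on 4+4 = 8 ballots, Lambda on 13. Lambda wins 13–8.
Each book has at least one pairwise win (Alpha beats Zeta; Theta beats Alpha; Zeta beats Theta; Gamma beats Alpha; Lambda beats Theta) — no Condorcet loser.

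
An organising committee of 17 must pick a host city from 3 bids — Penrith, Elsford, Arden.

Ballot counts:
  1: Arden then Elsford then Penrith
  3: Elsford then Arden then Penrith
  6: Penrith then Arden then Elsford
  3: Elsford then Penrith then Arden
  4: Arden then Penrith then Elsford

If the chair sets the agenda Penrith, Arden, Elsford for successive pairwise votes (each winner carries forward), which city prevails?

Penrith

Round 1: Penrith vs Arden — 9–8, Penrith advances.
Round 2: Penrith vs Elsford — 10–7, Penrith advances.
Penrith survives the agenda.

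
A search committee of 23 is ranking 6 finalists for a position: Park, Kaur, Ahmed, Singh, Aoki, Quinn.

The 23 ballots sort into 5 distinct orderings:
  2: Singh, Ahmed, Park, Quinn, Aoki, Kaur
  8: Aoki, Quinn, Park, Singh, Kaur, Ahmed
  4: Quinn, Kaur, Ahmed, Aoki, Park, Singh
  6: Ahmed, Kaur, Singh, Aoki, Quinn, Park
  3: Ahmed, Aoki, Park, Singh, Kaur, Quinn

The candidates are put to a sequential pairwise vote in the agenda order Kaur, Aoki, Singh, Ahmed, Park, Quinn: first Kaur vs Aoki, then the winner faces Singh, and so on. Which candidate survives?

Round 1: Kaur vs Aoki — 10–13, Aoki advances.
Round 2: Aoki vs Singh — 15–8, Aoki advances.
Round 3: Aoki vs Ahmed — 8–15, Ahmed advances.
Round 4: Ahmed vs Park — 15–8, Ahmed advances.
Round 5: Ahmed vs Quinn — 11–12, Quinn advances.
Quinn survives the agenda.

Quinn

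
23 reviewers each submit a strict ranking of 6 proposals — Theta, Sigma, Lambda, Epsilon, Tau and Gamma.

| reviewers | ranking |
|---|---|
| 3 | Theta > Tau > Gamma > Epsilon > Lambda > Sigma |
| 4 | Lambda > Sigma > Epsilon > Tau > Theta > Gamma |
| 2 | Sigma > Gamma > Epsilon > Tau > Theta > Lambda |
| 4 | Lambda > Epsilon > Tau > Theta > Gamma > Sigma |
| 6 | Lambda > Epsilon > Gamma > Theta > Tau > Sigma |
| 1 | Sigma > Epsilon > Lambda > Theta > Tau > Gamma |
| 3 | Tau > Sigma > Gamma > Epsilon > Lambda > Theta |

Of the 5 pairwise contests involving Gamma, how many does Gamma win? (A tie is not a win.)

Gamma against each rival (23 reviewers):
Gamma vs Theta: 11 to 12, Theta.
Gamma vs Sigma: Gamma wins 13–10.
Gamma vs Lambda: Lambda, 15–8.
Gamma–Epsilon: Epsilon 15–8.
Gamma vs Tau: Tau wins 15–8.
Gamma beats Sigma; loses to Theta, Lambda, Epsilon, Tau — 1 pairwise win.

1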